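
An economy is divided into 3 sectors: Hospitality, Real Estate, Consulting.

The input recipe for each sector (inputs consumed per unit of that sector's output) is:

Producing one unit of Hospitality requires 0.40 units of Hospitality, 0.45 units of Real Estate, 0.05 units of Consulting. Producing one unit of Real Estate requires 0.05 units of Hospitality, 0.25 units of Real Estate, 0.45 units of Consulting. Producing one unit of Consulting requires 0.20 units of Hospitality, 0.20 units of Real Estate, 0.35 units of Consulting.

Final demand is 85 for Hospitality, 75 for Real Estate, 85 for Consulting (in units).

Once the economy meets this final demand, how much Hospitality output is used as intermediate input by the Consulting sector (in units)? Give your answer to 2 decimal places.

z_13 = 88.01

I − A =
  [   0.60    -0.05    -0.20]
  [  -0.45     0.75    -0.20]
  [  -0.05    -0.45     0.65]
Cofactors of I−A, C_ij = (−1)^(i+j)·(minor ij) (rows/columns in the sector order above):
  C_11 = (0.75)(0.65) − (-0.20)(-0.45) = 0.3975
  C_12 = −[(-0.45)(0.65) − (-0.20)(-0.05)] = 0.3025
  C_13 = (-0.45)(-0.45) − (0.75)(-0.05) = 0.2400
  C_21 = −[(-0.05)(0.65) − (-0.20)(-0.45)] = 0.1225
  C_22 = (0.60)(0.65) − (-0.20)(-0.05) = 0.3800
  C_23 = −[(0.60)(-0.45) − (-0.05)(-0.05)] = 0.2725
  C_31 = (-0.05)(-0.20) − (-0.20)(0.75) = 0.1600
  C_32 = −[(0.60)(-0.20) − (-0.20)(-0.45)] = 0.2100
  C_33 = (0.60)(0.75) − (-0.05)(-0.45) = 0.4275
det(I−A) = Σ_j (I−A)_1j·C_1j = (0.60)(0.3975) + (-0.05)(0.3025) + (-0.20)(0.2400) = 0.175375
adj(I−A) = Cᵀ =
  [ 0.3975   0.1225   0.1600]
  [ 0.3025   0.3800   0.2100]
  [ 0.2400   0.2725   0.4275]
(I − A)⁻¹ = adj(I−A) / det(I−A) ≈
  [   2.2666     0.6985     0.9123]
  [   1.7249     2.1668     1.1974]
  [   1.3685     1.5538     2.4376]
First solve x = (I − A)⁻¹ d = adj(I−A)·d / det(I−A); in particular x_3 = (0.2400·85 + 0.2725·75 + 0.4275·85) / 0.175375 = 77.175 / 0.175375 ≈ 440.0570.
Intermediate flow from 1 to 3: z_13 = a_13 · x_3 = 0.20 × 77.175 / 0.175375 = 15.435 / 0.175375 ≈ 88.01.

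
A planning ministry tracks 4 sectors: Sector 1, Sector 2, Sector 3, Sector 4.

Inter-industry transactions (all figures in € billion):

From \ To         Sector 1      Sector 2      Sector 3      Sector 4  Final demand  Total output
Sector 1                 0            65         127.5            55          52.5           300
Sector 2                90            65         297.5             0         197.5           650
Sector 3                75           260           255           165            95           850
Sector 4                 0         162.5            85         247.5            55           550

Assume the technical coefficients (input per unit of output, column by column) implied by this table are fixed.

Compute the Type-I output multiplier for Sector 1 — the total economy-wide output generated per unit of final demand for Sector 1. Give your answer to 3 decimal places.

Technical coefficients a_ij = z_ij / X_j:
  a_11 = 0/300 = 0.00, a_21 = 90/300 = 0.30, a_31 = 75/300 = 0.25, a_41 = 0/300 = 0.00
  a_12 = 65/650 = 0.10, a_22 = 65/650 = 0.10, a_32 = 260/650 = 0.40, a_42 = 162.5/650 = 0.25
  a_13 = 127.5/850 = 0.15, a_23 = 297.5/850 = 0.35, a_33 = 255/850 = 0.30, a_43 = 85/850 = 0.10
  a_14 = 55/550 = 0.10, a_24 = 0/550 = 0.00, a_34 = 165/550 = 0.30, a_44 = 247.5/550 = 0.45
I − A =
  [   1.00    -0.10    -0.15    -0.10]
  [  -0.30     0.90    -0.35     0.00]
  [  -0.25    -0.40     0.70    -0.30]
  [   0.00    -0.25    -0.10     0.55]
Compute the cofactors C_ij = (−1)^(i+j)·(3×3 minor ij) of I−A; the adjugate is their transpose:
adj(I−A) = Cᵀ =
  [ 0.216250   0.101250   0.111250   0.100000]
  [ 0.154625   0.331875   0.220250   0.148250]
  [ 0.212250   0.315000   0.471000   0.295500]
  [ 0.108875   0.208125   0.185750   0.408500]
det(I−A) = Σ_j (I−A)_1j·C_1j = (1.00)(0.216250) + (-0.10)(0.154625) + (-0.15)(0.212250) + (-0.10)(0.108875) = 0.1580625
(I − A)⁻¹ = adj(I−A) / det(I−A) ≈
  [   1.3681     0.6406     0.7038     0.6327]
  [   0.9783     2.0996     1.3934     0.9379]
  [   1.3428     1.9929     2.9798     1.8695]
  [   0.6888     1.3167     1.1752     2.5844]
The output multiplier for sector j is the column-j sum of the Leontief inverse (I − A)⁻¹ = adj(I−A) / det(I−A).
Column 1 of adj(I−A): (0.216250, 0.154625, 0.212250, 0.108875); det(I−A) = 0.1580625.
m_1 = (0.216250 + 0.154625 + 0.212250 + 0.108875) / 0.1580625 = 0.692 / 0.1580625 ≈ 4.378.

m_1 = 4.378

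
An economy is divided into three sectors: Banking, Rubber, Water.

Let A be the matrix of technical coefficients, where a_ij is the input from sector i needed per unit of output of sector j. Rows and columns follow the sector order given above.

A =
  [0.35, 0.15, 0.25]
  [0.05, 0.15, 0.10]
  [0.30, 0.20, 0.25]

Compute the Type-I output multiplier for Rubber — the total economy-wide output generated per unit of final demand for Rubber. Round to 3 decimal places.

m_R = 2.308

I − A =
  [   0.65    -0.15    -0.25]
  [  -0.05     0.85    -0.10]
  [  -0.30    -0.20     0.75]
Cofactors of I−A, C_ij = (−1)^(i+j)·(minor ij) (rows/columns in the sector order above):
  C_11 = (0.85)(0.75) − (-0.10)(-0.20) = 0.6175
  C_12 = −[(-0.05)(0.75) − (-0.10)(-0.30)] = 0.0675
  C_13 = (-0.05)(-0.20) − (0.85)(-0.30) = 0.2650
  C_21 = −[(-0.15)(0.75) − (-0.25)(-0.20)] = 0.1625
  C_22 = (0.65)(0.75) − (-0.25)(-0.30) = 0.4125
  C_23 = −[(0.65)(-0.20) − (-0.15)(-0.30)] = 0.1750
  C_31 = (-0.15)(-0.10) − (-0.25)(0.85) = 0.2275
  C_32 = −[(0.65)(-0.10) − (-0.25)(-0.05)] = 0.0775
  C_33 = (0.65)(0.85) − (-0.15)(-0.05) = 0.5450
det(I−A) = Σ_j (I−A)_1j·C_1j = (0.65)(0.6175) + (-0.15)(0.0675) + (-0.25)(0.2650) = 0.3250
adj(I−A) = Cᵀ =
  [ 0.6175   0.1625   0.2275]
  [ 0.0675   0.4125   0.0775]
  [ 0.2650   0.1750   0.5450]
(I − A)⁻¹ = adj(I−A) / det(I−A) ≈
  [   1.9000     0.5000     0.7000]
  [   0.2077     1.2692     0.2385]
  [   0.8154     0.5385     1.6769]
The output multiplier for sector j is the column-j sum of the Leontief inverse (I − A)⁻¹ = adj(I−A) / det(I−A).
Column R of adj(I−A): (0.1625, 0.4125, 0.1750); det(I−A) = 0.3250.
m_R = (0.1625 + 0.4125 + 0.1750) / 0.3250 = 0.75 / 0.3250 ≈ 2.308.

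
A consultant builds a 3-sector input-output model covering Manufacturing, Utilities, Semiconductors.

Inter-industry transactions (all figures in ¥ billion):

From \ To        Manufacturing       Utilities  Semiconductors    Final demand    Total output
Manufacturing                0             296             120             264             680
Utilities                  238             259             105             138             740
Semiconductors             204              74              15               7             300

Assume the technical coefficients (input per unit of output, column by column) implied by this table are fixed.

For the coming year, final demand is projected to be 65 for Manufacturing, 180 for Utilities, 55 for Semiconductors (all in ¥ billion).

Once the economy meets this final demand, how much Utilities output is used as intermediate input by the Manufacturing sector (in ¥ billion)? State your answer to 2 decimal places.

z_UM = 150.28

Technical coefficients a_ij = z_ij / X_j:
  a_MM = 0/680 = 0.00, a_UM = 238/680 = 0.35, a_SM = 204/680 = 0.30
  a_MU = 296/740 = 0.40, a_UU = 259/740 = 0.35, a_SU = 74/740 = 0.10
  a_MS = 120/300 = 0.40, a_US = 105/300 = 0.35, a_SS = 15/300 = 0.05
I − A =
  [   1.00    -0.40    -0.40]
  [  -0.35     0.65    -0.35]
  [  -0.30    -0.10     0.95]
Cofactors of I−A, C_ij = (−1)^(i+j)·(minor ij) (rows/columns in the sector order above):
  C_11 = (0.65)(0.95) − (-0.35)(-0.10) = 0.5825
  C_12 = −[(-0.35)(0.95) − (-0.35)(-0.30)] = 0.4375
  C_13 = (-0.35)(-0.10) − (0.65)(-0.30) = 0.2300
  C_21 = −[(-0.40)(0.95) − (-0.40)(-0.10)] = 0.4200
  C_22 = (1.00)(0.95) − (-0.40)(-0.30) = 0.8300
  C_23 = −[(1.00)(-0.10) − (-0.40)(-0.30)] = 0.2200
  C_31 = (-0.40)(-0.35) − (-0.40)(0.65) = 0.4000
  C_32 = −[(1.00)(-0.35) − (-0.40)(-0.35)] = 0.4900
  C_33 = (1.00)(0.65) − (-0.40)(-0.35) = 0.5100
det(I−A) = Σ_j (I−A)_1j·C_1j = (1.00)(0.5825) + (-0.40)(0.4375) + (-0.40)(0.2300) = 0.3155
adj(I−A) = Cᵀ =
  [ 0.5825   0.4200   0.4000]
  [ 0.4375   0.8300   0.4900]
  [ 0.2300   0.2200   0.5100]
(I − A)⁻¹ = adj(I−A) / det(I−A) ≈
  [   1.8463     1.3312     1.2678]
  [   1.3867     2.6307     1.5531]
  [   0.7290     0.6973     1.6165]
First solve x = (I − A)⁻¹ d = adj(I−A)·d / det(I−A); in particular x_M = (0.5825·65 + 0.4200·180 + 0.4000·55) / 0.3155 = 135.4625 / 0.3155 ≈ 429.3582.
Intermediate flow from U to M: z_UM = a_UM · x_M = 0.35 × 135.4625 / 0.3155 = 47.411875 / 0.3155 ≈ 150.28.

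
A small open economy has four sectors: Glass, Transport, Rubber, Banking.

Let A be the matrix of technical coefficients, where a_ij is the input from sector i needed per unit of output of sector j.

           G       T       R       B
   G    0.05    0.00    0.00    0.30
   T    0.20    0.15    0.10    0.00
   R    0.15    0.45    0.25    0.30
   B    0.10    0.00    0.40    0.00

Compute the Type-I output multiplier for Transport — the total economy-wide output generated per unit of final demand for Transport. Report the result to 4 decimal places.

I − A =
  [   0.95     0.00     0.00    -0.30]
  [  -0.20     0.85    -0.10     0.00]
  [  -0.15    -0.45     0.75    -0.30]
  [  -0.10     0.00    -0.40     1.00]
Compute the cofactors C_ij = (−1)^(i+j)·(3×3 minor ij) of I−A; the adjugate is their transpose:
adj(I−A) = Cᵀ =
  [ 0.490500   0.054000   0.102000   0.177750]
  [ 0.144000   0.558000   0.116000   0.078000]
  [ 0.243000   0.414000   0.782000   0.307500]
  [ 0.146250   0.171000   0.323000   0.562875]
det(I−A) = Σ_j (I−A)_1j·C_1j = (0.95)(0.490500) + (0.00)(0.144000) + (0.00)(0.243000) + (-0.30)(0.146250) = 0.4221
(I − A)⁻¹ = adj(I−A) / det(I−A) ≈
  [   1.16205     0.12793     0.24165     0.42111]
  [   0.34115     1.32196     0.27482     0.18479]
  [   0.57569     0.98081     1.85264     0.72850]
  [   0.34648     0.40512     0.76522     1.33351]
The output multiplier for sector j is the column-j sum of the Leontief inverse (I − A)⁻¹ = adj(I−A) / det(I−A).
Column T of adj(I−A): (0.054000, 0.558000, 0.414000, 0.171000); det(I−A) = 0.4221.
m_T = (0.054000 + 0.558000 + 0.414000 + 0.171000) / 0.4221 = 1.197 / 0.4221 ≈ 2.8358.

m_T = 2.8358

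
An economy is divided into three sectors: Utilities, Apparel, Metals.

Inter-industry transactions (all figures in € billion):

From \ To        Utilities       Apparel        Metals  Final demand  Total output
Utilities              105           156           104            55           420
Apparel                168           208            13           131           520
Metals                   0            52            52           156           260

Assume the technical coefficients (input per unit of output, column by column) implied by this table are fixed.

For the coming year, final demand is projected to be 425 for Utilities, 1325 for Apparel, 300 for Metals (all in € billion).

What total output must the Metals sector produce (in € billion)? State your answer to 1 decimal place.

x_3 = 881.8

Technical coefficients a_ij = z_ij / X_j:
  a_11 = 105/420 = 0.25, a_21 = 168/420 = 0.40, a_31 = 0/420 = 0.00
  a_12 = 156/520 = 0.30, a_22 = 208/520 = 0.40, a_32 = 52/520 = 0.10
  a_13 = 104/260 = 0.40, a_23 = 13/260 = 0.05, a_33 = 52/260 = 0.20
I − A =
  [   0.75    -0.30    -0.40]
  [  -0.40     0.60    -0.05]
  [   0.00    -0.10     0.80]
Cofactors of I−A, C_ij = (−1)^(i+j)·(minor ij) (rows/columns in the sector order above):
  C_11 = (0.60)(0.80) − (-0.05)(-0.10) = 0.4750
  C_12 = −[(-0.40)(0.80) − (-0.05)(0.00)] = 0.3200
  C_13 = (-0.40)(-0.10) − (0.60)(0.00) = 0.0400
  C_21 = −[(-0.30)(0.80) − (-0.40)(-0.10)] = 0.2800
  C_22 = (0.75)(0.80) − (-0.40)(0.00) = 0.6000
  C_23 = −[(0.75)(-0.10) − (-0.30)(0.00)] = 0.0750
  C_31 = (-0.30)(-0.05) − (-0.40)(0.60) = 0.2550
  C_32 = −[(0.75)(-0.05) − (-0.40)(-0.40)] = 0.1975
  C_33 = (0.75)(0.60) − (-0.30)(-0.40) = 0.3300
det(I−A) = Σ_j (I−A)_1j·C_1j = (0.75)(0.4750) + (-0.30)(0.3200) + (-0.40)(0.0400) = 0.24425
adj(I−A) = Cᵀ =
  [ 0.4750   0.2800   0.2550]
  [ 0.3200   0.6000   0.1975]
  [ 0.0400   0.0750   0.3300]
(I − A)⁻¹ = adj(I−A) / det(I−A) ≈
  [   1.9447     1.1464     1.0440]
  [   1.3101     2.4565     0.8086]
  [   0.1638     0.3071     1.3511]
x = (I − A)⁻¹ d = adj(I−A)·d / det(I−A), with det(I−A) = 0.24425:
  x_1 = (0.4750·425 + 0.2800·1325 + 0.2550·300) / 0.24425 = 649.375 / 0.24425 ≈ 2658.6
  x_2 = (0.3200·425 + 0.6000·1325 + 0.1975·300) / 0.24425 = 990.25 / 0.24425 ≈ 4054.2
  x_3 = (0.0400·425 + 0.0750·1325 + 0.3300·300) / 0.24425 = 215.375 / 0.24425 ≈ 881.8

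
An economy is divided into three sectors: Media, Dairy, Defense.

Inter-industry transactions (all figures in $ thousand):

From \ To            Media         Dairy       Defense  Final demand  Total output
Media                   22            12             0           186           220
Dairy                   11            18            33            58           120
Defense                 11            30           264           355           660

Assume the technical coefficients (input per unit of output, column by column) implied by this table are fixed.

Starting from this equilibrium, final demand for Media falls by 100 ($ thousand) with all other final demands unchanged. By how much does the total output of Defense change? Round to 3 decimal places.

Technical coefficients a_ij = z_ij / X_j:
  a_11 = 22/220 = 0.10, a_21 = 11/220 = 0.05, a_31 = 11/220 = 0.05
  a_12 = 12/120 = 0.10, a_22 = 18/120 = 0.15, a_32 = 30/120 = 0.25
  a_13 = 0/660 = 0.00, a_23 = 33/660 = 0.05, a_33 = 264/660 = 0.40
I − A =
  [   0.90    -0.10     0.00]
  [  -0.05     0.85    -0.05]
  [  -0.05    -0.25     0.60]
Cofactors of I−A, C_ij = (−1)^(i+j)·(minor ij) (rows/columns in the sector order above):
  C_11 = (0.85)(0.60) − (-0.05)(-0.25) = 0.4975
  C_12 = −[(-0.05)(0.60) − (-0.05)(-0.05)] = 0.0325
  C_13 = (-0.05)(-0.25) − (0.85)(-0.05) = 0.0550
  C_21 = −[(-0.10)(0.60) − (0.00)(-0.25)] = 0.0600
  C_22 = (0.90)(0.60) − (0.00)(-0.05) = 0.5400
  C_23 = −[(0.90)(-0.25) − (-0.10)(-0.05)] = 0.2300
  C_31 = (-0.10)(-0.05) − (0.00)(0.85) = 0.0050
  C_32 = −[(0.90)(-0.05) − (0.00)(-0.05)] = 0.0450
  C_33 = (0.90)(0.85) − (-0.10)(-0.05) = 0.7600
det(I−A) = Σ_j (I−A)_1j·C_1j = (0.90)(0.4975) + (-0.10)(0.0325) + (0.00)(0.0550) = 0.4445
adj(I−A) = Cᵀ =
  [ 0.4975   0.0600   0.0050]
  [ 0.0325   0.5400   0.0450]
  [ 0.0550   0.2300   0.7600]
(I − A)⁻¹ = adj(I−A) / det(I−A) ≈
  [   1.1192     0.1350     0.0112]
  [   0.0731     1.2148     0.1012]
  [   0.1237     0.5174     1.7098]
Δx = (I − A)⁻¹ Δd with Δd having -100 in the Media component and 0 elsewhere.
So Δx_3 = L_31 · (-100), where L_31 = adj(I−A)_31 / det(I−A) = 0.0550 / 0.4445.
Δx_3 = 0.0550 × (-100) / 0.4445 = -5.50 / 0.4445 ≈ -12.373.

Δx_3 = -12.373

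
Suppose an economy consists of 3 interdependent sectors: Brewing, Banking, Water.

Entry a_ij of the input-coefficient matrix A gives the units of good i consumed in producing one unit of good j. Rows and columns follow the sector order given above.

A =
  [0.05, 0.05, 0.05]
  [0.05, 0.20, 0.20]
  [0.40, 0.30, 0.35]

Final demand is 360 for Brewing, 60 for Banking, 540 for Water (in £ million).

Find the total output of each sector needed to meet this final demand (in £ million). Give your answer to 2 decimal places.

I − A =
  [   0.95    -0.05    -0.05]
  [  -0.05     0.80    -0.20]
  [  -0.40    -0.30     0.65]
Cofactors of I−A, C_ij = (−1)^(i+j)·(minor ij) (rows/columns in the sector order above):
  C_11 = (0.80)(0.65) − (-0.20)(-0.30) = 0.4600
  C_12 = −[(-0.05)(0.65) − (-0.20)(-0.40)] = 0.1125
  C_13 = (-0.05)(-0.30) − (0.80)(-0.40) = 0.3350
  C_21 = −[(-0.05)(0.65) − (-0.05)(-0.30)] = 0.0475
  C_22 = (0.95)(0.65) − (-0.05)(-0.40) = 0.5975
  C_23 = −[(0.95)(-0.30) − (-0.05)(-0.40)] = 0.3050
  C_31 = (-0.05)(-0.20) − (-0.05)(0.80) = 0.0500
  C_32 = −[(0.95)(-0.20) − (-0.05)(-0.05)] = 0.1925
  C_33 = (0.95)(0.80) − (-0.05)(-0.05) = 0.7575
det(I−A) = Σ_j (I−A)_1j·C_1j = (0.95)(0.4600) + (-0.05)(0.1125) + (-0.05)(0.3350) = 0.414625
adj(I−A) = Cᵀ =
  [ 0.4600   0.0475   0.0500]
  [ 0.1125   0.5975   0.1925]
  [ 0.3350   0.3050   0.7575]
(I − A)⁻¹ = adj(I−A) / det(I−A) ≈
  [   1.1094     0.1146     0.1206]
  [   0.2713     1.4411     0.4643]
  [   0.8080     0.7356     1.8270]
x = (I − A)⁻¹ d = adj(I−A)·d / det(I−A), with det(I−A) = 0.414625:
  x_1 = (0.4600·360 + 0.0475·60 + 0.0500·540) / 0.414625 = 195.45 / 0.414625 ≈ 471.39
  x_2 = (0.1125·360 + 0.5975·60 + 0.1925·540) / 0.414625 = 180.30 / 0.414625 ≈ 434.85
  x_3 = (0.3350·360 + 0.3050·60 + 0.7575·540) / 0.414625 = 547.95 / 0.414625 ≈ 1321.56

x_1 = 471.39, x_2 = 434.85, x_3 = 1321.56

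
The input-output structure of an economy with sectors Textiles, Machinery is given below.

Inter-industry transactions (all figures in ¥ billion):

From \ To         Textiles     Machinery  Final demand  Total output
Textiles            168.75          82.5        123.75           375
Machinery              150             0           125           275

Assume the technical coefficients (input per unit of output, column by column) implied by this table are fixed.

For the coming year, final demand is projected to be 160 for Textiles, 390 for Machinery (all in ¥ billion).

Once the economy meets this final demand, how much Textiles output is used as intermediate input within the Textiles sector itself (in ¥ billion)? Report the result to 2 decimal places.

Technical coefficients a_ij = z_ij / X_j:
  a_11 = 168.75/375 = 0.45, a_21 = 150/375 = 0.40
  a_12 = 82.5/275 = 0.30, a_22 = 0/275 = 0.00
I − A =
  [   0.55    -0.30]
  [  -0.40     1.00]
det(I−A) = (0.55)(1.00) − (-0.30)(-0.40) = 0.4300
adj(I−A) = [[1.00, 0.30], [0.40, 0.55]]
(I − A)⁻¹ = adj(I−A) / det(I−A) ≈
  [   2.3256     0.6977]
  [   0.9302     1.2791]
First solve x = (I − A)⁻¹ d = adj(I−A)·d / det(I−A); in particular x_1 = (1.00·160 + 0.30·390) / 0.4300 = 277.00 / 0.4300 ≈ 644.1860.
Intermediate flow from 1 to 1: z_11 = a_11 · x_1 = 0.45 × 277.00 / 0.4300 = 124.65 / 0.4300 ≈ 289.88.

z_11 = 289.88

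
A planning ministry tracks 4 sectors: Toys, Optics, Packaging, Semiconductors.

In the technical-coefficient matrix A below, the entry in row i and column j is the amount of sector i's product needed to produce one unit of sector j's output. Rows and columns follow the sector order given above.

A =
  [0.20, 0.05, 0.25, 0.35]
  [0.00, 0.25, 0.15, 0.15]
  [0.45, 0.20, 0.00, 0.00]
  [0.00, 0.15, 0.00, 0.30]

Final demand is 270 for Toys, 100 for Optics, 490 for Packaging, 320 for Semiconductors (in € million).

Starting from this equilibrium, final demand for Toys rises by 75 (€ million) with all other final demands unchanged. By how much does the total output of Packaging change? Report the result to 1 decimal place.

I − A =
  [   0.80    -0.05    -0.25    -0.35]
  [   0.00     0.75    -0.15    -0.15]
  [  -0.45    -0.20     1.00     0.00]
  [   0.00    -0.15     0.00     0.70]
Compute the cofactors C_ij = (−1)^(i+j)·(3×3 minor ij) of I−A; the adjugate is their transpose:
adj(I−A) = Cᵀ =
  [ 0.481500   0.122500   0.138750   0.267000]
  [ 0.047250   0.481250   0.084000   0.126750]
  [ 0.226125   0.151375   0.402000   0.145500]
  [ 0.010125   0.103125   0.018000   0.488250]
det(I−A) = Σ_j (I−A)_1j·C_1j = (0.80)(0.481500) + (-0.05)(0.047250) + (-0.25)(0.226125) + (-0.35)(0.010125) = 0.3227625
(I − A)⁻¹ = adj(I−A) / det(I−A) ≈
  [   1.4918     0.3795     0.4299     0.8272]
  [   0.1464     1.4910     0.2603     0.3927]
  [   0.7006     0.4690     1.2455     0.4508]
  [   0.0314     0.3195     0.0558     1.5127]
Δx = (I − A)⁻¹ Δd with Δd having +75 in the Toys component and 0 elsewhere.
So Δx_3 = L_31 · (+75), where L_31 = adj(I−A)_31 / det(I−A) = 0.226125 / 0.3227625.
Δx_3 = 0.226125 × (+75) / 0.3227625 = 16.959375 / 0.3227625 ≈ 52.5.

Δx_3 = 52.5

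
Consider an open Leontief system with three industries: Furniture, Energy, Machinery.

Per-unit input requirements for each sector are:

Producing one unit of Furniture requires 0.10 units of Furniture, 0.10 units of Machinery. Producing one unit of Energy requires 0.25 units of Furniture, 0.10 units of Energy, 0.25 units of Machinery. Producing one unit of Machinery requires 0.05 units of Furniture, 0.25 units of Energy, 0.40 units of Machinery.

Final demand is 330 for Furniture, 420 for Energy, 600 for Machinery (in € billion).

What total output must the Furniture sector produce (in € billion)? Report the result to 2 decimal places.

x_1 = 692.90

I − A =
  [   0.90    -0.25    -0.05]
  [   0.00     0.90    -0.25]
  [  -0.10    -0.25     0.60]
Cofactors of I−A, C_ij = (−1)^(i+j)·(minor ij) (rows/columns in the sector order above):
  C_11 = (0.90)(0.60) − (-0.25)(-0.25) = 0.4775
  C_12 = −[(0.00)(0.60) − (-0.25)(-0.10)] = 0.0250
  C_13 = (0.00)(-0.25) − (0.90)(-0.10) = 0.0900
  C_21 = −[(-0.25)(0.60) − (-0.05)(-0.25)] = 0.1625
  C_22 = (0.90)(0.60) − (-0.05)(-0.10) = 0.5350
  C_23 = −[(0.90)(-0.25) − (-0.25)(-0.10)] = 0.2500
  C_31 = (-0.25)(-0.25) − (-0.05)(0.90) = 0.1075
  C_32 = −[(0.90)(-0.25) − (-0.05)(0.00)] = 0.2250
  C_33 = (0.90)(0.90) − (-0.25)(0.00) = 0.8100
det(I−A) = Σ_j (I−A)_1j·C_1j = (0.90)(0.4775) + (-0.25)(0.0250) + (-0.05)(0.0900) = 0.4190
adj(I−A) = Cᵀ =
  [ 0.4775   0.1625   0.1075]
  [ 0.0250   0.5350   0.2250]
  [ 0.0900   0.2500   0.8100]
(I − A)⁻¹ = adj(I−A) / det(I−A) ≈
  [   1.1396     0.3878     0.2566]
  [   0.0597     1.2768     0.5370]
  [   0.2148     0.5967     1.9332]
x = (I − A)⁻¹ d = adj(I−A)·d / det(I−A), with det(I−A) = 0.4190:
  x_1 = (0.4775·330 + 0.1625·420 + 0.1075·600) / 0.4190 = 290.325 / 0.4190 ≈ 692.90
  x_2 = (0.0250·330 + 0.5350·420 + 0.2250·600) / 0.4190 = 367.95 / 0.4190 ≈ 878.16
  x_3 = (0.0900·330 + 0.2500·420 + 0.8100·600) / 0.4190 = 620.70 / 0.4190 ≈ 1481.38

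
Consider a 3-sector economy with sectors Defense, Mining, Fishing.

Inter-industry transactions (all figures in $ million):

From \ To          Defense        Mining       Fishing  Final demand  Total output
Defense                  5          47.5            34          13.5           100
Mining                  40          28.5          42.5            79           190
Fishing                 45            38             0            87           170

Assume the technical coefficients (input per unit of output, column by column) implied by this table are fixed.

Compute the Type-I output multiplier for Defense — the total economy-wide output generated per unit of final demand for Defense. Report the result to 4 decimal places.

m_D = 3.2908

Technical coefficients a_ij = z_ij / X_j:
  a_DD = 5/100 = 0.05, a_MD = 40/100 = 0.40, a_FD = 45/100 = 0.45
  a_DM = 47.5/190 = 0.25, a_MM = 28.5/190 = 0.15, a_FM = 38/190 = 0.20
  a_DF = 34/170 = 0.20, a_MF = 42.5/170 = 0.25, a_FF = 0/170 = 0.00
I − A =
  [   0.95    -0.25    -0.20]
  [  -0.40     0.85    -0.25]
  [  -0.45    -0.20     1.00]
Cofactors of I−A, C_ij = (−1)^(i+j)·(minor ij) (rows/columns in the sector order above):
  C_11 = (0.85)(1.00) − (-0.25)(-0.20) = 0.8000
  C_12 = −[(-0.40)(1.00) − (-0.25)(-0.45)] = 0.5125
  C_13 = (-0.40)(-0.20) − (0.85)(-0.45) = 0.4625
  C_21 = −[(-0.25)(1.00) − (-0.20)(-0.20)] = 0.2900
  C_22 = (0.95)(1.00) − (-0.20)(-0.45) = 0.8600
  C_23 = −[(0.95)(-0.20) − (-0.25)(-0.45)] = 0.3025
  C_31 = (-0.25)(-0.25) − (-0.20)(0.85) = 0.2325
  C_32 = −[(0.95)(-0.25) − (-0.20)(-0.40)] = 0.3175
  C_33 = (0.95)(0.85) − (-0.25)(-0.40) = 0.7075
det(I−A) = Σ_j (I−A)_1j·C_1j = (0.95)(0.8000) + (-0.25)(0.5125) + (-0.20)(0.4625) = 0.539375
adj(I−A) = Cᵀ =
  [ 0.8000   0.2900   0.2325]
  [ 0.5125   0.8600   0.3175]
  [ 0.4625   0.3025   0.7075]
(I − A)⁻¹ = adj(I−A) / det(I−A) ≈
  [   1.48320     0.53766     0.43105]
  [   0.95017     1.59444     0.58864]
  [   0.85747     0.56083     1.31170]
The output multiplier for sector j is the column-j sum of the Leontief inverse (I − A)⁻¹ = adj(I−A) / det(I−A).
Column D of adj(I−A): (0.8000, 0.5125, 0.4625); det(I−A) = 0.539375.
m_D = (0.8000 + 0.5125 + 0.4625) / 0.539375 = 1.775 / 0.539375 ≈ 3.2908.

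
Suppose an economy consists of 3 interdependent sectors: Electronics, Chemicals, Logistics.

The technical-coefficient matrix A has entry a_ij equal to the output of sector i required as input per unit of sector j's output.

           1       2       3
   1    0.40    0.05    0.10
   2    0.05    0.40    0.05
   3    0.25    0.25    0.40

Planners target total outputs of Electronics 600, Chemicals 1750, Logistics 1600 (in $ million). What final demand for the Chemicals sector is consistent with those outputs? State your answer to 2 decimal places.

I − A =
  [   0.60    -0.05    -0.10]
  [  -0.05     0.60    -0.05]
  [  -0.25    -0.25     0.60]
d = (I − A) x:
  d_1 = (+0.60)·600 + (-0.05)·1750 + (-0.10)·1600 = 112.50
  d_2 = (-0.05)·600 + (+0.60)·1750 + (-0.05)·1600 = 940.00
  d_3 = (-0.25)·600 + (-0.25)·1750 + (+0.60)·1600 = 372.50

d_2 = 940.00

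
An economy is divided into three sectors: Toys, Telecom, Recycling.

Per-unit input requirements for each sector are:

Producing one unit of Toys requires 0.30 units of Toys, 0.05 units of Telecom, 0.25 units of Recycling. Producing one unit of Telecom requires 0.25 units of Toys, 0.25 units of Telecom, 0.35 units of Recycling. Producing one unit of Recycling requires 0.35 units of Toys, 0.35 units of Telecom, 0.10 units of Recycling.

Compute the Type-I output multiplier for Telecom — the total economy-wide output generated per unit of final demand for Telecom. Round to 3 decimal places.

I − A =
  [   0.70    -0.25    -0.35]
  [  -0.05     0.75    -0.35]
  [  -0.25    -0.35     0.90]
Cofactors of I−A, C_ij = (−1)^(i+j)·(minor ij) (rows/columns in the sector order above):
  C_11 = (0.75)(0.90) − (-0.35)(-0.35) = 0.5525
  C_12 = −[(-0.05)(0.90) − (-0.35)(-0.25)] = 0.1325
  C_13 = (-0.05)(-0.35) − (0.75)(-0.25) = 0.2050
  C_21 = −[(-0.25)(0.90) − (-0.35)(-0.35)] = 0.3475
  C_22 = (0.70)(0.90) − (-0.35)(-0.25) = 0.5425
  C_23 = −[(0.70)(-0.35) − (-0.25)(-0.25)] = 0.3075
  C_31 = (-0.25)(-0.35) − (-0.35)(0.75) = 0.3500
  C_32 = −[(0.70)(-0.35) − (-0.35)(-0.05)] = 0.2625
  C_33 = (0.70)(0.75) − (-0.25)(-0.05) = 0.5125
det(I−A) = Σ_j (I−A)_1j·C_1j = (0.70)(0.5525) + (-0.25)(0.1325) + (-0.35)(0.2050) = 0.281875
adj(I−A) = Cᵀ =
  [ 0.5525   0.3475   0.3500]
  [ 0.1325   0.5425   0.2625]
  [ 0.2050   0.3075   0.5125]
(I − A)⁻¹ = adj(I−A) / det(I−A) ≈
  [   1.9601     1.2328     1.2417]
  [   0.4701     1.9246     0.9313]
  [   0.7273     1.0909     1.8182]
The output multiplier for sector j is the column-j sum of the Leontief inverse (I − A)⁻¹ = adj(I−A) / det(I−A).
Column 2 of adj(I−A): (0.3475, 0.5425, 0.3075); det(I−A) = 0.281875.
m_2 = (0.3475 + 0.5425 + 0.3075) / 0.281875 = 1.1975 / 0.281875 ≈ 4.248.

m_2 = 4.248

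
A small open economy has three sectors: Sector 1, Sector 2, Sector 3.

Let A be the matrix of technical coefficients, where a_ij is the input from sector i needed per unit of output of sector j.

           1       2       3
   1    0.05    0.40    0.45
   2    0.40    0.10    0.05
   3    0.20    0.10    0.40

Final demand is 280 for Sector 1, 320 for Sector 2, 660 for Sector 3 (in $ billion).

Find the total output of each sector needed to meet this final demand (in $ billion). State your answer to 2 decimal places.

I − A =
  [   0.95    -0.40    -0.45]
  [  -0.40     0.90    -0.05]
  [  -0.20    -0.10     0.60]
Cofactors of I−A, C_ij = (−1)^(i+j)·(minor ij) (rows/columns in the sector order above):
  C_11 = (0.90)(0.60) − (-0.05)(-0.10) = 0.5350
  C_12 = −[(-0.40)(0.60) − (-0.05)(-0.20)] = 0.2500
  C_13 = (-0.40)(-0.10) − (0.90)(-0.20) = 0.2200
  C_21 = −[(-0.40)(0.60) − (-0.45)(-0.10)] = 0.2850
  C_22 = (0.95)(0.60) − (-0.45)(-0.20) = 0.4800
  C_23 = −[(0.95)(-0.10) − (-0.40)(-0.20)] = 0.1750
  C_31 = (-0.40)(-0.05) − (-0.45)(0.90) = 0.4250
  C_32 = −[(0.95)(-0.05) − (-0.45)(-0.40)] = 0.2275
  C_33 = (0.95)(0.90) − (-0.40)(-0.40) = 0.6950
det(I−A) = Σ_j (I−A)_1j·C_1j = (0.95)(0.5350) + (-0.40)(0.2500) + (-0.45)(0.2200) = 0.30925
adj(I−A) = Cᵀ =
  [ 0.5350   0.2850   0.4250]
  [ 0.2500   0.4800   0.2275]
  [ 0.2200   0.1750   0.6950]
(I − A)⁻¹ = adj(I−A) / det(I−A) ≈
  [   1.7300     0.9216     1.3743]
  [   0.8084     1.5521     0.7357]
  [   0.7114     0.5659     2.2474]
x = (I − A)⁻¹ d = adj(I−A)·d / det(I−A), with det(I−A) = 0.30925:
  x_1 = (0.5350·280 + 0.2850·320 + 0.4250·660) / 0.30925 = 521.50 / 0.30925 ≈ 1686.34
  x_2 = (0.2500·280 + 0.4800·320 + 0.2275·660) / 0.30925 = 373.75 / 0.30925 ≈ 1208.57
  x_3 = (0.2200·280 + 0.1750·320 + 0.6950·660) / 0.30925 = 576.30 / 0.30925 ≈ 1863.54

x_1 = 1686.34, x_2 = 1208.57, x_3 = 1863.54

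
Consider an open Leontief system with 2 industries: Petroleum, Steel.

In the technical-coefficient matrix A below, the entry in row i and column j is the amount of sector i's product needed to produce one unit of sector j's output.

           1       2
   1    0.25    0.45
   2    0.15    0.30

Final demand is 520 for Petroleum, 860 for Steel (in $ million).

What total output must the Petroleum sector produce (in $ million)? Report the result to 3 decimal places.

I − A =
  [   0.75    -0.45]
  [  -0.15     0.70]
det(I−A) = (0.75)(0.70) − (-0.45)(-0.15) = 0.4575
adj(I−A) = [[0.70, 0.45], [0.15, 0.75]]
(I − A)⁻¹ = adj(I−A) / det(I−A) ≈
  [   1.5301     0.9836]
  [   0.3279     1.6393]
x = (I − A)⁻¹ d = adj(I−A)·d / det(I−A), with det(I−A) = 0.4575:
  x_1 = (0.70·520 + 0.45·860) / 0.4575 = 751.00 / 0.4575 ≈ 1641.530
  x_2 = (0.15·520 + 0.75·860) / 0.4575 = 723.00 / 0.4575 ≈ 1580.328

x_1 = 1641.530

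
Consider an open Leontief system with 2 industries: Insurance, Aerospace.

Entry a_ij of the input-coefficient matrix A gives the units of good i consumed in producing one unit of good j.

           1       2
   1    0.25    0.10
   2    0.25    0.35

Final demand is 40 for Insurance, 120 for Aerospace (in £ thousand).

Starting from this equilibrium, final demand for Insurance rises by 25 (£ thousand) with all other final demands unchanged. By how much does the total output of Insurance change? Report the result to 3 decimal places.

Δx_1 = 35.135

I − A =
  [   0.75    -0.10]
  [  -0.25     0.65]
det(I−A) = (0.75)(0.65) − (-0.10)(-0.25) = 0.4625
adj(I−A) = [[0.65, 0.10], [0.25, 0.75]]
(I − A)⁻¹ = adj(I−A) / det(I−A) ≈
  [   1.4054     0.2162]
  [   0.5405     1.6216]
Δx = (I − A)⁻¹ Δd with Δd having +25 in the Insurance component and 0 elsewhere.
So Δx_1 = L_11 · (+25), where L_11 = adj(I−A)_11 / det(I−A) = 0.65 / 0.4625.
Δx_1 = 0.65 × (+25) / 0.4625 = 16.25 / 0.4625 ≈ 35.135.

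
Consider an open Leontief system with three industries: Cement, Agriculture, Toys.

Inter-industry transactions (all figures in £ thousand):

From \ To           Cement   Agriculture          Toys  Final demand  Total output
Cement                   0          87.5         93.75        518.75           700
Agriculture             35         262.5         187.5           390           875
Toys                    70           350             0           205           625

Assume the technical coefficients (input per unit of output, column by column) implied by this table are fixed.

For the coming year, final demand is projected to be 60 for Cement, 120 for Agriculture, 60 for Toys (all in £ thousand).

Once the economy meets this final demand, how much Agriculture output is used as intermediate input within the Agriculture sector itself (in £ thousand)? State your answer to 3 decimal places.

Technical coefficients a_ij = z_ij / X_j:
  a_CC = 0/700 = 0.00, a_AC = 35/700 = 0.05, a_TC = 70/700 = 0.10
  a_CA = 87.5/875 = 0.10, a_AA = 262.5/875 = 0.30, a_TA = 350/875 = 0.40
  a_CT = 93.75/625 = 0.15, a_AT = 187.5/625 = 0.30, a_TT = 0/625 = 0.00
I − A =
  [   1.00    -0.10    -0.15]
  [  -0.05     0.70    -0.30]
  [  -0.10    -0.40     1.00]
Cofactors of I−A, C_ij = (−1)^(i+j)·(minor ij) (rows/columns in the sector order above):
  C_11 = (0.70)(1.00) − (-0.30)(-0.40) = 0.5800
  C_12 = −[(-0.05)(1.00) − (-0.30)(-0.10)] = 0.0800
  C_13 = (-0.05)(-0.40) − (0.70)(-0.10) = 0.0900
  C_21 = −[(-0.10)(1.00) − (-0.15)(-0.40)] = 0.1600
  C_22 = (1.00)(1.00) − (-0.15)(-0.10) = 0.9850
  C_23 = −[(1.00)(-0.40) − (-0.10)(-0.10)] = 0.4100
  C_31 = (-0.10)(-0.30) − (-0.15)(0.70) = 0.1350
  C_32 = −[(1.00)(-0.30) − (-0.15)(-0.05)] = 0.3075
  C_33 = (1.00)(0.70) − (-0.10)(-0.05) = 0.6950
det(I−A) = Σ_j (I−A)_1j·C_1j = (1.00)(0.5800) + (-0.10)(0.0800) + (-0.15)(0.0900) = 0.5585
adj(I−A) = Cᵀ =
  [ 0.5800   0.1600   0.1350]
  [ 0.0800   0.9850   0.3075]
  [ 0.0900   0.4100   0.6950]
(I − A)⁻¹ = adj(I−A) / det(I−A) ≈
  [   1.0385     0.2865     0.2417]
  [   0.1432     1.7637     0.5506]
  [   0.1611     0.7341     1.2444]
First solve x = (I − A)⁻¹ d = adj(I−A)·d / det(I−A); in particular x_A = (0.0800·60 + 0.9850·120 + 0.3075·60) / 0.5585 = 141.45 / 0.5585 ≈ 253.26768.
Intermediate flow from A to A: z_AA = a_AA · x_A = 0.30 × 141.45 / 0.5585 = 42.435 / 0.5585 ≈ 75.980.

z_AA = 75.980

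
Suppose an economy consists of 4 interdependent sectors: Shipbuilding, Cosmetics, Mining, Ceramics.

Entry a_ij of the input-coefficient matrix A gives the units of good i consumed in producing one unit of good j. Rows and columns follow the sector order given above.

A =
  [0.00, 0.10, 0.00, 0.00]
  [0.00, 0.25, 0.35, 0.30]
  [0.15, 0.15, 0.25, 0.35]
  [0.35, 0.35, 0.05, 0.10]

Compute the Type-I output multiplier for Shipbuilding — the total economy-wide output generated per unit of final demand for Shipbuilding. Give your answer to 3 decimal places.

I − A =
  [   1.00    -0.10     0.00     0.00]
  [   0.00     0.75    -0.35    -0.30]
  [  -0.15    -0.15     0.75    -0.35]
  [  -0.35    -0.35    -0.05     0.90]
Compute the cofactors C_ij = (−1)^(i+j)·(3×3 minor ij) of I−A; the adjugate is their transpose:
adj(I−A) = Cᵀ =
  [ 0.322000   0.065750   0.033000   0.034750]
  [ 0.171125   0.657500   0.330000   0.347500]
  [ 0.193125   0.283250   0.559500   0.312000]
  [ 0.202500   0.297000   0.172250   0.504750]
det(I−A) = Σ_j (I−A)_1j·C_1j = (1.00)(0.322000) + (-0.10)(0.171125) + (0.00)(0.193125) + (0.00)(0.202500) = 0.3048875
(I − A)⁻¹ = adj(I−A) / det(I−A) ≈
  [   1.0561     0.2157     0.1082     0.1140]
  [   0.5613     2.1565     1.0824     1.1398]
  [   0.6334     0.9290     1.8351     1.0233]
  [   0.6642     0.9741     0.5650     1.6555]
The output multiplier for sector j is the column-j sum of the Leontief inverse (I − A)⁻¹ = adj(I−A) / det(I−A).
Column 1 of adj(I−A): (0.322000, 0.171125, 0.193125, 0.202500); det(I−A) = 0.3048875.
m_1 = (0.322000 + 0.171125 + 0.193125 + 0.202500) / 0.3048875 = 0.88875 / 0.3048875 ≈ 2.915.

m_1 = 2.915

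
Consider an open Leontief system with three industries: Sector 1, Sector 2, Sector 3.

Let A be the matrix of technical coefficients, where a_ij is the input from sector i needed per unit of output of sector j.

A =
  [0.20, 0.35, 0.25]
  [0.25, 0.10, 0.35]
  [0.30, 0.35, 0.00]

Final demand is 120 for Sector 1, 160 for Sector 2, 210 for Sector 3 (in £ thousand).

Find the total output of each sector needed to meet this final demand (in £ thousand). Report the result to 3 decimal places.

x_1 = 578.574, x_2 = 564.493, x_3 = 581.145

I − A =
  [   0.80    -0.35    -0.25]
  [  -0.25     0.90    -0.35]
  [  -0.30    -0.35     1.00]
Cofactors of I−A, C_ij = (−1)^(i+j)·(minor ij) (rows/columns in the sector order above):
  C_11 = (0.90)(1.00) − (-0.35)(-0.35) = 0.7775
  C_12 = −[(-0.25)(1.00) − (-0.35)(-0.30)] = 0.3550
  C_13 = (-0.25)(-0.35) − (0.90)(-0.30) = 0.3575
  C_21 = −[(-0.35)(1.00) − (-0.25)(-0.35)] = 0.4375
  C_22 = (0.80)(1.00) − (-0.25)(-0.30) = 0.7250
  C_23 = −[(0.80)(-0.35) − (-0.35)(-0.30)] = 0.3850
  C_31 = (-0.35)(-0.35) − (-0.25)(0.90) = 0.3475
  C_32 = −[(0.80)(-0.35) − (-0.25)(-0.25)] = 0.3425
  C_33 = (0.80)(0.90) − (-0.35)(-0.25) = 0.6325
det(I−A) = Σ_j (I−A)_1j·C_1j = (0.80)(0.7775) + (-0.35)(0.3550) + (-0.25)(0.3575) = 0.408375
adj(I−A) = Cᵀ =
  [ 0.7775   0.4375   0.3475]
  [ 0.3550   0.7250   0.3425]
  [ 0.3575   0.3850   0.6325]
(I − A)⁻¹ = adj(I−A) / det(I−A) ≈
  [   1.9039     1.0713     0.8509]
  [   0.8693     1.7753     0.8387]
  [   0.8754     0.9428     1.5488]
x = (I − A)⁻¹ d = adj(I−A)·d / det(I−A), with det(I−A) = 0.408375:
  x_1 = (0.7775·120 + 0.4375·160 + 0.3475·210) / 0.408375 = 236.275 / 0.408375 ≈ 578.574
  x_2 = (0.3550·120 + 0.7250·160 + 0.3425·210) / 0.408375 = 230.525 / 0.408375 ≈ 564.493
  x_3 = (0.3575·120 + 0.3850·160 + 0.6325·210) / 0.408375 = 237.325 / 0.408375 ≈ 581.145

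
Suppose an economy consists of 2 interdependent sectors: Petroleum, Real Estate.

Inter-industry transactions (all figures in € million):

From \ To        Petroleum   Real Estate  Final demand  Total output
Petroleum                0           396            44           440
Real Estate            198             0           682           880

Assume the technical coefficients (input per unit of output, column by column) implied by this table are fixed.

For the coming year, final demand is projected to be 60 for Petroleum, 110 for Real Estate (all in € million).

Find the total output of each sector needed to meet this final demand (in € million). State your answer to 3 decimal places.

Technical coefficients a_ij = z_ij / X_j:
  a_PP = 0/440 = 0.00, a_RP = 198/440 = 0.45
  a_PR = 396/880 = 0.45, a_RR = 0/880 = 0.00
I − A =
  [   1.00    -0.45]
  [  -0.45     1.00]
det(I−A) = (1.00)(1.00) − (-0.45)(-0.45) = 0.7975
adj(I−A) = [[1.00, 0.45], [0.45, 1.00]]
(I − A)⁻¹ = adj(I−A) / det(I−A) ≈
  [   1.2539     0.5643]
  [   0.5643     1.2539]
x = (I − A)⁻¹ d = adj(I−A)·d / det(I−A), with det(I−A) = 0.7975:
  x_P = (1.00·60 + 0.45·110) / 0.7975 = 109.50 / 0.7975 ≈ 137.304
  x_R = (0.45·60 + 1.00·110) / 0.7975 = 137.00 / 0.7975 ≈ 171.787

x_P = 137.304, x_R = 171.787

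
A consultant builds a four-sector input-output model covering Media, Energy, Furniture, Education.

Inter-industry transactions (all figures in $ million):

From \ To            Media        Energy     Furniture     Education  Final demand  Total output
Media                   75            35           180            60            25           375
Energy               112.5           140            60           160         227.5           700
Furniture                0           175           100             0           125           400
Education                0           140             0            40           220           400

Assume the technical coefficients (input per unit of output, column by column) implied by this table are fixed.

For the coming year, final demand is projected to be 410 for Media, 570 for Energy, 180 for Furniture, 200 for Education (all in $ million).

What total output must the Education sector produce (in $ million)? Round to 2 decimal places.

x_4 = 571.53

Technical coefficients a_ij = z_ij / X_j:
  a_11 = 75/375 = 0.20, a_21 = 112.5/375 = 0.30, a_31 = 0/375 = 0.00, a_41 = 0/375 = 0.00
  a_12 = 35/700 = 0.05, a_22 = 140/700 = 0.20, a_32 = 175/700 = 0.25, a_42 = 140/700 = 0.20
  a_13 = 180/400 = 0.45, a_23 = 60/400 = 0.15, a_33 = 100/400 = 0.25, a_43 = 0/400 = 0.00
  a_14 = 60/400 = 0.15, a_24 = 160/400 = 0.40, a_34 = 0/400 = 0.00, a_44 = 40/400 = 0.10
I − A =
  [   0.80    -0.05    -0.45    -0.15]
  [  -0.30     0.80    -0.15    -0.40]
  [   0.00    -0.25     0.75     0.00]
  [   0.00    -0.20     0.00     0.90]
Compute the cofactors C_ij = (−1)^(i+j)·(3×3 minor ij) of I−A; the adjugate is their transpose:
adj(I−A) = Cᵀ =
  [ 0.446250   0.157500   0.299250   0.144375]
  [ 0.202500   0.540000   0.229500   0.273750]
  [ 0.067500   0.180000   0.489500   0.091250]
  [ 0.045000   0.120000   0.051000   0.405000]
det(I−A) = Σ_j (I−A)_1j·C_1j = (0.80)(0.446250) + (-0.05)(0.202500) + (-0.45)(0.067500) + (-0.15)(0.045000) = 0.30975
(I − A)⁻¹ = adj(I−A) / det(I−A) ≈
  [   1.4407     0.5085     0.9661     0.4661]
  [   0.6538     1.7433     0.7409     0.8838]
  [   0.2179     0.5811     1.5803     0.2946]
  [   0.1453     0.3874     0.1646     1.3075]
x = (I − A)⁻¹ d = adj(I−A)·d / det(I−A), with det(I−A) = 0.30975:
  x_1 = (0.446250·410 + 0.157500·570 + 0.299250·180 + 0.144375·200) / 0.30975 = 355.4775 / 0.30975 ≈ 1147.63
  x_2 = (0.202500·410 + 0.540000·570 + 0.229500·180 + 0.273750·200) / 0.30975 = 486.885 / 0.30975 ≈ 1571.86
  x_3 = (0.067500·410 + 0.180000·570 + 0.489500·180 + 0.091250·200) / 0.30975 = 236.635 / 0.30975 ≈ 763.95
  x_4 = (0.045000·410 + 0.120000·570 + 0.051000·180 + 0.405000·200) / 0.30975 = 177.03 / 0.30975 ≈ 571.53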